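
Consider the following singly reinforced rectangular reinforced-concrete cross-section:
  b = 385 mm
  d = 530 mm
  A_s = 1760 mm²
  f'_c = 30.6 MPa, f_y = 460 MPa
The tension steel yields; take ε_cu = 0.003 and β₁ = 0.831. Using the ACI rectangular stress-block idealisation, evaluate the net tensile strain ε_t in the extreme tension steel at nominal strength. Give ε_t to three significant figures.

ε_t ≈ 0.0133

a = A_s f_y/(0.85 f'_c b) = 80.85 mm.
β₁ = 0.831, so c = a/β₁ = 80.85/0.831 = 97.29 mm.
From the linear strain diagram with ε_cu = 0.003: ε_t = 0.003 (d − c)/c = 0.003 × (530 − 97.29)/97.29 = 0.0133.
Since ε_t ≥ 0.005, the section is tension-controlled.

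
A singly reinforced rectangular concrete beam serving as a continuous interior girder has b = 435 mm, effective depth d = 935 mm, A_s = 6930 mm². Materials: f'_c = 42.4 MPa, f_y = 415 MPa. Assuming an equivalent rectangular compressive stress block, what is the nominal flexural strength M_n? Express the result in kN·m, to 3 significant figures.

T = A_s f_y = 6930 × 415 = 2875950 N = 2875.95 kN.
From C = T: a = T/(0.85 f'_c b) = 2875950/(0.85 × 42.4 × 435) = 183.45 mm.
M_n = T(d − a/2) = 2875.95 kN × (935 − 91.725) mm = 2425.22 kN·m.

M_n ≈ 2430 kN·m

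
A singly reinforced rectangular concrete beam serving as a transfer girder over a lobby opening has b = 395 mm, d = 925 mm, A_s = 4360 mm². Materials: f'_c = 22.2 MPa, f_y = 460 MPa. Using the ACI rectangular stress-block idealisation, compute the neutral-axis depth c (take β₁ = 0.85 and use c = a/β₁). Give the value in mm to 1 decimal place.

T = A_s f_y = 4360 × 460 = 2005600 N = 2005.6 kN.
Setting C = 0.85 f'_c a b equal to T: a = 2005600/(0.85 × 22.2 × 395) = 269.076 mm.
With β₁ = 0.85, c = a/β₁ = 269.076/0.85 = 316.6 mm.

c ≈ 316.6 mm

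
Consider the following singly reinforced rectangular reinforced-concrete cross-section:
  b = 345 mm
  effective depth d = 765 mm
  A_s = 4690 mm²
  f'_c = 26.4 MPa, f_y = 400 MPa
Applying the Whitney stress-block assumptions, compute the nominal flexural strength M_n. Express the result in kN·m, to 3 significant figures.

T = A_s f_y = 4690 × 400 = 1876000 N = 1876 kN.
From C = T: a = T/(0.85 f'_c b) = 1876000/(0.85 × 26.4 × 345) = 242.32 mm.
M_n = T(d − a/2) = 1876 kN × (765 − 121.16) mm = 1207.84 kN·m.

M_n ≈ 1210 kN·m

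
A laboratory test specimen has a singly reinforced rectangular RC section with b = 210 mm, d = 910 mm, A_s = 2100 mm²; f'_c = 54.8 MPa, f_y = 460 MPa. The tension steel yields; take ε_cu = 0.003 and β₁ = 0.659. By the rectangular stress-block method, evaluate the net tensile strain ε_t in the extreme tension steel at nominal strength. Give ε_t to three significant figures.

a = A_s f_y/(0.85 f'_c b) = 98.75 mm.
β₁ = 0.659, so c = a/β₁ = 98.75/0.659 = 149.85 mm.
From the linear strain diagram with ε_cu = 0.003: ε_t = 0.003 (d − c)/c = 0.003 × (910 − 149.85)/149.85 = 0.0152.
Since ε_t ≥ 0.005, the section is tension-controlled.

ε_t ≈ 0.0152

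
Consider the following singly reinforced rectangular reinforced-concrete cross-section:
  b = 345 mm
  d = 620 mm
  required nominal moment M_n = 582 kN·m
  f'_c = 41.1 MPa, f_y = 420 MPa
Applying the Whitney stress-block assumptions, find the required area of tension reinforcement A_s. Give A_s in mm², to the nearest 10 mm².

With M_n = 0.85 f'_c a b (d − a/2), solve the quadratic for a:
a = d − √(d² − 2M_n/(0.85 f'_c b)) = 620 − √(620² − 2 × 582×10⁶/(0.85 × 41.1 × 345)) = 83.51 mm.
A_s = 0.85 f'_c a b / f_y = 0.85 × 41.1 × 83.51 × 345 / 420 = 2396.5 mm².

A_s ≈ 2400 mm²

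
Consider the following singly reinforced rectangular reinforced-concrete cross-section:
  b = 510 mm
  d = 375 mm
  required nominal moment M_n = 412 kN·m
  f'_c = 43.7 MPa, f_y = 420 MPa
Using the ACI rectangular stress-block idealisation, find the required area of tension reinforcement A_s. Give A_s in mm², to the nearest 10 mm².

With M_n = 0.85 f'_c a b (d − a/2), solve the quadratic for a:
a = d − √(d² − 2M_n/(0.85 f'_c b)) = 375 − √(375² − 2 × 412×10⁶/(0.85 × 43.7 × 510)) = 63.35 mm.
A_s = 0.85 f'_c a b / f_y = 0.85 × 43.7 × 63.35 × 510 / 420 = 2857.4 mm².

A_s ≈ 2860 mm²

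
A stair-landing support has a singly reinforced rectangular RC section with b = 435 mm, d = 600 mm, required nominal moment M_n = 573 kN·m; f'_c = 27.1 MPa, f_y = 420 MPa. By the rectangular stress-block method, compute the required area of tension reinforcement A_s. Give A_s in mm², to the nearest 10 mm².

A_s ≈ 2490 mm²

With M_n = 0.85 f'_c a b (d − a/2), solve the quadratic for a:
a = d − √(d² − 2M_n/(0.85 f'_c b)) = 600 − √(600² − 2 × 573×10⁶/(0.85 × 27.1 × 435)) = 104.39 mm.
A_s = 0.85 f'_c a b / f_y = 0.85 × 27.1 × 104.39 × 435 / 420 = 2490.5 mm².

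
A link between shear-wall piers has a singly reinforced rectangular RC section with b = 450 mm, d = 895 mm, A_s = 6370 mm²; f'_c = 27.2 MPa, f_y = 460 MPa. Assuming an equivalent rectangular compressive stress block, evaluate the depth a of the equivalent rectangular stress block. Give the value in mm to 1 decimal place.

a ≈ 281.6 mm

T = A_s f_y = 6370 × 460 = 2930200 N = 2930.2 kN.
Setting C = 0.85 f'_c a b equal to T: a = 2930200/(0.85 × 27.2 × 450) = 281.6 mm.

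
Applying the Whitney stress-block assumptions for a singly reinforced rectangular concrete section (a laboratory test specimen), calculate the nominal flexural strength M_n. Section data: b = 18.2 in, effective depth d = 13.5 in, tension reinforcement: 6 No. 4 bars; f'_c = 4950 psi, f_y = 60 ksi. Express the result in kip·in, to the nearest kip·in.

A_s = 6 × 0.2 = 1.2 in².
T = A_s f_y = 1.2 × 60 = 72 kips.
a = T/(0.85 f'_c b) = 72/(0.85 × 4.95 × 18.2) = 0.940 in.
M_n = T(d − a/2) = 72 × (13.5 − 0.47) = 938.2 kip·in.

M_n ≈ 938 kip·in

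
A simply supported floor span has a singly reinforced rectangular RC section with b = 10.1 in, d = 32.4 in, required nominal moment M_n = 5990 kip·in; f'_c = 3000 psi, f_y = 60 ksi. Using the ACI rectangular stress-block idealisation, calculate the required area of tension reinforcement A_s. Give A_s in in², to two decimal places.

From M_n = 0.85 f'_c a b (d − a/2):
a = d − √(d² − 2M_n/(0.85 f'_c b)) = 32.4 − √(32.4² − 2 × 5990/(0.85 × 3 × 10.1)) = 8.221 in.
A_s = 0.85 f'_c a b / f_y = 0.85 × 3 × 8.221 × 10.1 / 60 = 3.529 in².

A_s ≈ 3.53 in²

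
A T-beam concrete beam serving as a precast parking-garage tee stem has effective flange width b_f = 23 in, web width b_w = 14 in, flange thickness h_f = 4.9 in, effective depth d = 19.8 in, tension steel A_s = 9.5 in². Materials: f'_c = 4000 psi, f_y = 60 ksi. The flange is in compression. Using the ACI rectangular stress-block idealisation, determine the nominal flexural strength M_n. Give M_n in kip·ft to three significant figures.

Tension: T = A_s f_y = 9.5 × 60 = 570 kips.
Try a within the flange: a = T/(0.85 f'_c b_f) = 570/(0.85 × 4 × 23) = 7.289 in.
a = 7.289 > h_f = 4.9 in: the block extends into the web. Split into flange-overhang and web parts.
C_f = 0.85 f'_c (b_f − b_w) h_f = 0.85 × 4 × (23 − 14) × 4.9 = 149.9 kips.
Remaining web compression depth: a_w = (T − C_f)/(0.85 f'_c b_w) = (570 − 149.9)/(0.85 × 4 × 14) = 8.826 in.
M_n = C_f(d − h_f/2) + (T − C_f)(d − a_w/2) = 149.9 × (19.8 − 2.45) + 420.1 × (19.8 − 4.413) = 2600.8 + 6464.1 = 9064.9 kip·in.
M_n = 9064.9/12 = 755.41 kip·ft.

M_n ≈ 755 kip·ft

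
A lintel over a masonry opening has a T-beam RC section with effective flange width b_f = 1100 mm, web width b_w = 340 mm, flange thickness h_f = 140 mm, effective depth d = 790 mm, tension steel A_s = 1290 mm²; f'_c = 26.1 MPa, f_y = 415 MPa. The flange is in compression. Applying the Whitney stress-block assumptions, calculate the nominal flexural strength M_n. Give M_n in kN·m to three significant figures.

Tension: T = A_s f_y = 1290 × 415 = 535350 N.
Try a within the flange: a = T/(0.85 f'_c b_f) = 535350/(0.85 × 26.1 × 1100) = 21.94 mm.
Since a = 21.94 ≤ h_f = 140 mm, the stress block lies entirely in the flange; analyse as a rectangular beam of width b_f.
M_n = T(d − a/2) = 535350 × (790 − 10.97) = 417.05 × 10⁶ N·mm.
M_n = 417.05 kN·m.

M_n ≈ 417 kN·m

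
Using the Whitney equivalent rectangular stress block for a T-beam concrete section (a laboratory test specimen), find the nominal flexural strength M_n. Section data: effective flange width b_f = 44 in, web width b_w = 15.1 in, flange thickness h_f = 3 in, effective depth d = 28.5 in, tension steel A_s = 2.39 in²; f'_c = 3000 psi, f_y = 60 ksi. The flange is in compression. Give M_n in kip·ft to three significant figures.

Tension: T = A_s f_y = 2.39 × 60 = 143.4 kips.
Try a within the flange: a = T/(0.85 f'_c b_f) = 143.4/(0.85 × 3 × 44) = 1.278 in.
Since a = 1.278 ≤ h_f = 3 in, the stress block lies entirely in the flange; analyse as a rectangular beam of width b_f.
M_n = T(d − a/2) = 143.4 × (28.5 − 0.639) = 3995.3 kip·in.
M_n = 3995.3/12 = 332.94 kip·ft.

M_n ≈ 333 kip·ft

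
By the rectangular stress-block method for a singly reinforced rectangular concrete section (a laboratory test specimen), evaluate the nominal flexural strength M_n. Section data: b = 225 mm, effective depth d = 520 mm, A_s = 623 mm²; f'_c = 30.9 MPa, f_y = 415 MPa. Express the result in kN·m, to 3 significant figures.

M_n ≈ 129 kN·m

T = A_s f_y = 623 × 415 = 258545 N = 258.545 kN.
From C = T: a = T/(0.85 f'_c b) = 258545/(0.85 × 30.9 × 225) = 43.75 mm.
M_n = T(d − a/2) = 258.545 kN × (520 − 21.875) mm = 128.79 kN·m.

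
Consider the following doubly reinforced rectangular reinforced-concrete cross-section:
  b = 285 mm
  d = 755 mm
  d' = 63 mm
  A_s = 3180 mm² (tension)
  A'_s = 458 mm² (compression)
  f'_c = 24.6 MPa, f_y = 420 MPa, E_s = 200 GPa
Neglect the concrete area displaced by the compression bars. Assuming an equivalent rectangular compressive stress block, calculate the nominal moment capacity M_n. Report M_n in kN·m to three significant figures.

Assume both tension and compression steel yield.
Net tension couple steel: A_s − A'_s = 2722 mm².
a = (A_s − A'_s) f_y / (0.85 f'_c b) = 1143240/(0.85 × 24.6 × 285) = 191.84 mm.
c = a/β₁ = 191.84/0.85 = 225.69 mm; ε'_s = 0.003(c − d')/c = 0.0022 ≥ f_y/E_s = 0.0021, so compression steel does yield.
M_n = (A_s − A'_s) f_y (d − a/2) + A'_s f_y (d − d') = [1143240 × (755 − 95.92) + 192360 × (755 − 63)] × 10⁻⁶ = 753.49 + 133.11 = 886.60 kN·m.

M_n ≈ 887 kN·m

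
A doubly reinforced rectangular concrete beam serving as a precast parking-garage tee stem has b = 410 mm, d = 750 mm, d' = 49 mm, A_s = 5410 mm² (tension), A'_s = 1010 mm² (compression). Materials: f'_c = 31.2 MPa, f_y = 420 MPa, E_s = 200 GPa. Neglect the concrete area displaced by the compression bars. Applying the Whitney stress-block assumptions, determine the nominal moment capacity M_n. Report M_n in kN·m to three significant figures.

Assume both tension and compression steel yield.
Net tension couple steel: A_s − A'_s = 4400 mm².
a = (A_s − A'_s) f_y / (0.85 f'_c b) = 1848000/(0.85 × 31.2 × 410) = 169.96 mm.
c = a/β₁ = 169.96/0.827 = 205.51 mm; ε'_s = 0.003(c − d')/c = 0.0023 ≥ f_y/E_s = 0.0021, so compression steel does yield.
M_n = (A_s − A'_s) f_y (d − a/2) + A'_s f_y (d − d') = [1848000 × (750 − 84.98) + 424200 × (750 − 49)] × 10⁻⁶ = 1228.96 + 297.36 = 1526.32 kN·m.

M_n ≈ 1530 kN·m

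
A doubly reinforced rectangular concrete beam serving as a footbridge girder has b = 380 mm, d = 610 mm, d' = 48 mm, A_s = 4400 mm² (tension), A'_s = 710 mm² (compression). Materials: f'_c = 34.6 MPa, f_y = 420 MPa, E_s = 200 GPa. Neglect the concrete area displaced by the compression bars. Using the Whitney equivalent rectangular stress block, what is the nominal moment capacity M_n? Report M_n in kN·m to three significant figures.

M_n ≈ 1010 kN·m

Assume both tension and compression steel yield.
Net tension couple steel: A_s − A'_s = 3690 mm².
a = (A_s − A'_s) f_y / (0.85 f'_c b) = 1549800/(0.85 × 34.6 × 380) = 138.67 mm.
c = a/β₁ = 138.67/0.803 = 172.69 mm; ε'_s = 0.003(c − d')/c = 0.0022 ≥ f_y/E_s = 0.0021, so compression steel does yield.
M_n = (A_s − A'_s) f_y (d − a/2) + A'_s f_y (d − d') = [1549800 × (610 − 69.335) + 298200 × (610 − 48)] × 10⁻⁶ = 837.92 + 167.59 = 1005.51 kN·m.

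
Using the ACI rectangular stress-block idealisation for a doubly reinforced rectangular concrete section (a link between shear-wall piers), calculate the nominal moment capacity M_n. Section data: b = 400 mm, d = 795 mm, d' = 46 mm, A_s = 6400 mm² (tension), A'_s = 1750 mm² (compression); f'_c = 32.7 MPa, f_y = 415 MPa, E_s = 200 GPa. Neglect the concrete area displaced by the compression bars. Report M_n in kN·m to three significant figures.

M_n ≈ 1910 kN·m

Assume both tension and compression steel yield.
Net tension couple steel: A_s − A'_s = 4650 mm².
a = (A_s − A'_s) f_y / (0.85 f'_c b) = 1929750/(0.85 × 32.7 × 400) = 173.57 mm.
c = a/β₁ = 173.57/0.816 = 212.71 mm; ε'_s = 0.003(c − d')/c = 0.0024 ≥ f_y/E_s = 0.0021, so compression steel does yield.
M_n = (A_s − A'_s) f_y (d − a/2) + A'_s f_y (d − d') = [1929750 × (795 − 86.785) + 726250 × (795 − 46)] × 10⁻⁶ = 1366.68 + 543.96 = 1910.64 kN·m.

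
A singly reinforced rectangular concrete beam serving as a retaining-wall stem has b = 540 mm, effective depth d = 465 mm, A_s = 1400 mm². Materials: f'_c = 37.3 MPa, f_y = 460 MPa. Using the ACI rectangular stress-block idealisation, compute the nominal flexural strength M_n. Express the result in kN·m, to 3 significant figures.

M_n ≈ 287 kN·m

T = A_s f_y = 1400 × 460 = 644000 N = 644 kN.
From C = T: a = T/(0.85 f'_c b) = 644000/(0.85 × 37.3 × 540) = 37.62 mm.
M_n = T(d − a/2) = 644 kN × (465 − 18.81) mm = 287.35 kN·m.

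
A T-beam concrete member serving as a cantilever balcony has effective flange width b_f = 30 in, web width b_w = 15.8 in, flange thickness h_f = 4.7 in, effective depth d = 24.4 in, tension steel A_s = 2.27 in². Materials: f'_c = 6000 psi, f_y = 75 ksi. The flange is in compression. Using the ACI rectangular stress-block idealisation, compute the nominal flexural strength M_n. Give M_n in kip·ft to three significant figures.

M_n ≈ 338 kip·ft

Tension: T = A_s f_y = 2.27 × 75 = 170.25 kips.
Try a within the flange: a = T/(0.85 f'_c b_f) = 170.25/(0.85 × 6 × 30) = 1.113 in.
Since a = 1.113 ≤ h_f = 4.7 in, the stress block lies entirely in the flange; analyse as a rectangular beam of width b_f.
M_n = T(d − a/2) = 170.25 × (24.4 − 0.5565) = 4059.4 kip·in.
M_n = 4059.4/12 = 338.28 kip·ft.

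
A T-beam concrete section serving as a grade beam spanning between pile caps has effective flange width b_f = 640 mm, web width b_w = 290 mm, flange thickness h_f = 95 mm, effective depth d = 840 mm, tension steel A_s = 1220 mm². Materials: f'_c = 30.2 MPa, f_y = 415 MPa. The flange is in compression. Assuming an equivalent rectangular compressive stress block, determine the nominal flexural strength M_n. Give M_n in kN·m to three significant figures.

Tension: T = A_s f_y = 1220 × 415 = 506300 N.
Try a within the flange: a = T/(0.85 f'_c b_f) = 506300/(0.85 × 30.2 × 640) = 30.82 mm.
Since a = 30.82 ≤ h_f = 95 mm, the stress block lies entirely in the flange; analyse as a rectangular beam of width b_f.
M_n = T(d − a/2) = 506300 × (840 − 15.41) = 417.49 × 10⁶ N·mm.
M_n = 417.49 kN·m.

M_n ≈ 417 kN·m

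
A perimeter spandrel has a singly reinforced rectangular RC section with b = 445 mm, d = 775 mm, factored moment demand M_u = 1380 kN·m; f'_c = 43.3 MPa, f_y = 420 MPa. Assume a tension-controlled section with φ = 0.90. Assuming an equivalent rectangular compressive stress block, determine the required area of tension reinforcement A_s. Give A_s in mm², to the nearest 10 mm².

A_s ≈ 5150 mm²

M_n = M_u/φ = 1380/0.90 = 1533.33 kN·m.
With M_n = 0.85 f'_c a b (d − a/2), solve the quadratic for a:
a = d − √(d² − 2M_n/(0.85 f'_c b)) = 775 − √(775² − 2 × 1533.33×10⁶/(0.85 × 43.3 × 445)) = 132.05 mm.
A_s = 0.85 f'_c a b / f_y = 0.85 × 43.3 × 132.05 × 445 / 420 = 5149.4 mm².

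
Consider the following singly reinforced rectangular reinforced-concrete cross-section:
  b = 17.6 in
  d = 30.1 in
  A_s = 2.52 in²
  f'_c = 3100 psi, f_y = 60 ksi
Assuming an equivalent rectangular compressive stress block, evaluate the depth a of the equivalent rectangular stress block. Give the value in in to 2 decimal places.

T = A_s f_y = 2.52 × 60 = 151.2 kips.
a = T/(0.85 f'_c b) = 151.2/(0.85 × 3.1 × 17.6) = 3.26 in.

a ≈ 3.26 in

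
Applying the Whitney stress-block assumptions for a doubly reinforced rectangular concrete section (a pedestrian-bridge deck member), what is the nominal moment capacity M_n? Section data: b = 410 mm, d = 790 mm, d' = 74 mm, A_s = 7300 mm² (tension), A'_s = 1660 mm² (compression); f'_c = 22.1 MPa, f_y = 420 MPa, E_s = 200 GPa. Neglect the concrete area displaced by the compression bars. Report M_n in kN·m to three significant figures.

M_n ≈ 2010 kN·m

Assume both tension and compression steel yield.
Net tension couple steel: A_s − A'_s = 5640 mm².
a = (A_s − A'_s) f_y / (0.85 f'_c b) = 2368800/(0.85 × 22.1 × 410) = 307.56 mm.
c = a/β₁ = 307.56/0.85 = 361.84 mm; ε'_s = 0.003(c − d')/c = 0.0024 ≥ f_y/E_s = 0.0021, so compression steel does yield.
M_n = (A_s − A'_s) f_y (d − a/2) + A'_s f_y (d − d') = [2368800 × (790 − 153.78) + 697200 × (790 − 74)] × 10⁻⁶ = 1507.08 + 499.20 = 2006.28 kN·m.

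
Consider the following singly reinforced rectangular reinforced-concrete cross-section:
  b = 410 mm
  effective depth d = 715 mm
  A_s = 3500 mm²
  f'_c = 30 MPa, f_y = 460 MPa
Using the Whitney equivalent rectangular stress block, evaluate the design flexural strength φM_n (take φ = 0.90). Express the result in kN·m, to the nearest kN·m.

φM_n ≈ 924 kN·m

T = A_s f_y = 3500 × 460 = 1610000 N = 1610 kN.
From C = T: a = T/(0.85 f'_c b) = 1610000/(0.85 × 30 × 410) = 153.99 mm.
M_n = T(d − a/2) = 1610 kN × (715 − 76.995) mm = 1027.19 kN·m.
φM_n = 0.90 × 1027.19 = 924.47 kN·m.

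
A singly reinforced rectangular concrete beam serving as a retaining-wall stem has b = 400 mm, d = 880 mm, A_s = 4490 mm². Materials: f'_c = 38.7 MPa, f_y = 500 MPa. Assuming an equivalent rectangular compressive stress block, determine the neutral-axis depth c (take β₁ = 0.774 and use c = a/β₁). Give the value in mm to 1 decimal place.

T = A_s f_y = 4490 × 500 = 2245000 N = 2245 kN.
Setting C = 0.85 f'_c a b equal to T: a = 2245000/(0.85 × 38.7 × 400) = 170.619 mm.
With β₁ = 0.774, c = a/β₁ = 170.619/0.774 = 220.4 mm.

c ≈ 220.4 mm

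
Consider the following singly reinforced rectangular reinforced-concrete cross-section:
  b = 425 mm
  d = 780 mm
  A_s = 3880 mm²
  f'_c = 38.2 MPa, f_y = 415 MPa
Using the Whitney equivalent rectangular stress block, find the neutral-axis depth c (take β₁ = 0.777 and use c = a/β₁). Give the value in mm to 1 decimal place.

T = A_s f_y = 3880 × 415 = 1610200 N = 1610.2 kN.
Setting C = 0.85 f'_c a b equal to T: a = 1610200/(0.85 × 38.2 × 425) = 116.683 mm.
With β₁ = 0.777, c = a/β₁ = 116.683/0.777 = 150.2 mm.

c ≈ 150.2 mm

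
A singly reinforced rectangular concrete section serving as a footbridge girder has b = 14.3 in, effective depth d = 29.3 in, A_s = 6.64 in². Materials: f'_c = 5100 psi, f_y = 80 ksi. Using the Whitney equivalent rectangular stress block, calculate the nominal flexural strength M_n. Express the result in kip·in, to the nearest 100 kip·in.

M_n ≈ 13300 kip·in

T = A_s f_y = 6.64 × 80 = 531.2 kips.
a = T/(0.85 f'_c b) = 531.2/(0.85 × 5.1 × 14.3) = 8.569 in.
M_n = T(d − a/2) = 531.2 × (29.3 − 4.2845) = 13288.2 kip·in.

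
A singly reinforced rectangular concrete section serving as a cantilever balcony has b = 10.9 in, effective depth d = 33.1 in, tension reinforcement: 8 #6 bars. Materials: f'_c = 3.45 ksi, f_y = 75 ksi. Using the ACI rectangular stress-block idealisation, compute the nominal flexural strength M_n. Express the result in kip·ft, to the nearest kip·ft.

A_s = 8 × 0.44 = 3.52 in².
T = A_s f_y = 3.52 × 75 = 264 kips.
a = T/(0.85 f'_c b) = 264/(0.85 × 3.45 × 10.9) = 8.259 in.
M_n = T(d − a/2) = 264 × (33.1 − 4.1295) = 7648.2 kip·in = 7648.2/12 = 637.35 kip·ft.

M_n ≈ 637 kip·ft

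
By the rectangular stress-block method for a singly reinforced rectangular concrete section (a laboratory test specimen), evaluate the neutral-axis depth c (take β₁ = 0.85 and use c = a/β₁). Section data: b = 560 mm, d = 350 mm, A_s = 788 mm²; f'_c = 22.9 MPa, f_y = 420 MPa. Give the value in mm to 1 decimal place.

T = A_s f_y = 788 × 420 = 330960 N = 330.96 kN.
Setting C = 0.85 f'_c a b equal to T: a = 330960/(0.85 × 22.9 × 560) = 30.362 mm.
With β₁ = 0.85, c = a/β₁ = 30.362/0.85 = 35.7 mm.

c ≈ 35.7 mm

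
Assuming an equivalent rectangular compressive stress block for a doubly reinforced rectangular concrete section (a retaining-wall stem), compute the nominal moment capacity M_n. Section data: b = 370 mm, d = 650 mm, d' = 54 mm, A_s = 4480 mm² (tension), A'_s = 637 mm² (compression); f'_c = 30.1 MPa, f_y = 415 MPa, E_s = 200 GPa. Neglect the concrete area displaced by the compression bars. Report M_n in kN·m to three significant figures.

Assume both tension and compression steel yield.
Net tension couple steel: A_s − A'_s = 3843 mm².
a = (A_s − A'_s) f_y / (0.85 f'_c b) = 1594845/(0.85 × 30.1 × 370) = 168.47 mm.
c = a/β₁ = 168.47/0.835 = 201.76 mm; ε'_s = 0.003(c − d')/c = 0.0022 ≥ f_y/E_s = 0.0021, so compression steel does yield.
M_n = (A_s − A'_s) f_y (d − a/2) + A'_s f_y (d − d') = [1594845 × (650 − 84.235) + 264355 × (650 − 54)] × 10⁻⁶ = 902.31 + 157.56 = 1059.87 kN·m.

M_n ≈ 1060 kN·m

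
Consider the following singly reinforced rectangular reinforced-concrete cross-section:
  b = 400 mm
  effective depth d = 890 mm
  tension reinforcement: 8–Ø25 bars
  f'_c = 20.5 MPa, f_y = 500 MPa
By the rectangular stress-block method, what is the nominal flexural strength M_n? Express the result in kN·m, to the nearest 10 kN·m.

M_n ≈ 1470 kN·m

A_s = 8 × 491 = 3928 mm².
T = A_s f_y = 3928 × 500 = 1964000 N = 1964 kN.
From C = T: a = T/(0.85 f'_c b) = 1964000/(0.85 × 20.5 × 400) = 281.78 mm.
M_n = T(d − a/2) = 1964 kN × (890 − 140.89) mm = 1471.25 kN·m.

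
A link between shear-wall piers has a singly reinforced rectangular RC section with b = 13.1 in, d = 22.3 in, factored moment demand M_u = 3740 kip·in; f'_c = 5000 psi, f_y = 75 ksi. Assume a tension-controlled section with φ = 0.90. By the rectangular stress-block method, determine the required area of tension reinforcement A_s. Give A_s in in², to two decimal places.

M_n = M_u/φ = 3740/0.90 = 4155.56 kip·in.
From M_n = 0.85 f'_c a b (d − a/2):
a = d − √(d² − 2M_n/(0.85 f'_c b)) = 22.3 − √(22.3² − 2 × 4155.56/(0.85 × 5 × 13.1)) = 3.645 in.
A_s = 0.85 f'_c a b / f_y = 0.85 × 5 × 3.645 × 13.1 / 75 = 2.706 in².

A_s ≈ 2.71 in²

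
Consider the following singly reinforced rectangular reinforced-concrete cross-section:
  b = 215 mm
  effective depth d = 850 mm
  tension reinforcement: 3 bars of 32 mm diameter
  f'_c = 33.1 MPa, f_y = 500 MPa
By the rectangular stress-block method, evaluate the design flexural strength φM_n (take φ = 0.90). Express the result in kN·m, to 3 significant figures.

φM_n ≈ 814 kN·m

A_s = 3 × 804 = 2412 mm².
T = A_s f_y = 2412 × 500 = 1206000 N = 1206 kN.
From C = T: a = T/(0.85 f'_c b) = 1206000/(0.85 × 33.1 × 215) = 199.37 mm.
M_n = T(d − a/2) = 1206 kN × (850 − 99.685) mm = 904.88 kN·m.
φM_n = 0.90 × 904.88 = 814.39 kN·m.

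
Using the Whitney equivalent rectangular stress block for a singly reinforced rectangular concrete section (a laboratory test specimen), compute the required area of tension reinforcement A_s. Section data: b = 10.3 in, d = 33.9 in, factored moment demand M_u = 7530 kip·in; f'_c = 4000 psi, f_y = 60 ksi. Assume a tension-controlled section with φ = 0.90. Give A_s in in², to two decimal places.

A_s ≈ 4.66 in²

M_n = M_u/φ = 7530/0.90 = 8366.67 kip·in.
From M_n = 0.85 f'_c a b (d − a/2):
a = d − √(d² − 2M_n/(0.85 f'_c b)) = 33.9 − √(33.9² − 2 × 8366.67/(0.85 × 4 × 10.3)) = 7.989 in.
A_s = 0.85 f'_c a b / f_y = 0.85 × 4 × 7.989 × 10.3 / 60 = 4.663 in².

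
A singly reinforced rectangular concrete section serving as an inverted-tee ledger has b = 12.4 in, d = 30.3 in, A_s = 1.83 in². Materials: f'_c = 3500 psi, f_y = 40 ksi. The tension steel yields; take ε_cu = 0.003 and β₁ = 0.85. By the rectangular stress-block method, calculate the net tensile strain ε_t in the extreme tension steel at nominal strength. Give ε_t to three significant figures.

ε_t ≈ 0.0359

a = A_s f_y/(0.85 f'_c b) = 1.984 in.
β₁ = 0.85, so c = a/β₁ = 1.984/0.85 = 2.334 in.
From the linear strain diagram with ε_cu = 0.003: ε_t = 0.003 (d − c)/c = 0.003 × (30.3 − 2.334)/2.334 = 0.0359.
Since ε_t ≥ 0.005, the section is tension-controlled.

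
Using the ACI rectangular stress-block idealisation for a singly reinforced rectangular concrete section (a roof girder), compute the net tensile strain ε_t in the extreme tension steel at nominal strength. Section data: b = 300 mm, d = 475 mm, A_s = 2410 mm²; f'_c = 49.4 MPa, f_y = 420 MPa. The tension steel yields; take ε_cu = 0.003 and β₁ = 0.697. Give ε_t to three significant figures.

a = A_s f_y/(0.85 f'_c b) = 80.35 mm.
β₁ = 0.697, so c = a/β₁ = 80.35/0.697 = 115.28 mm.
From the linear strain diagram with ε_cu = 0.003: ε_t = 0.003 (d − c)/c = 0.003 × (475 − 115.28)/115.28 = 0.00936.
Since ε_t ≥ 0.005, the section is tension-controlled.

ε_t ≈ 0.00936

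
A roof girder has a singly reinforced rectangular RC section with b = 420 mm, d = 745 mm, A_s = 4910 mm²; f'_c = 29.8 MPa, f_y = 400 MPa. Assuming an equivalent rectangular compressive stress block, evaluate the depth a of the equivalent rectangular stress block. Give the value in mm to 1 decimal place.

T = A_s f_y = 4910 × 400 = 1964000 N = 1964 kN.
Setting C = 0.85 f'_c a b equal to T: a = 1964000/(0.85 × 29.8 × 420) = 184.6 mm.

a ≈ 184.6 mm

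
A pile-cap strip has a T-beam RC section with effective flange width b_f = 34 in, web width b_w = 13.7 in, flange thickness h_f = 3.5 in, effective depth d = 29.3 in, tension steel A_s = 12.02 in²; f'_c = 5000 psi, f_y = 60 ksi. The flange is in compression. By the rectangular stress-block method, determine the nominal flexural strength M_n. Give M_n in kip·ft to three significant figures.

M_n ≈ 1590 kip·ft

Tension: T = A_s f_y = 12.02 × 60 = 721.2 kips.
Try a within the flange: a = T/(0.85 f'_c b_f) = 721.2/(0.85 × 5 × 34) = 4.991 in.
a = 4.991 > h_f = 3.5 in: the block extends into the web. Split into flange-overhang and web parts.
C_f = 0.85 f'_c (b_f − b_w) h_f = 0.85 × 5 × (34 − 13.7) × 3.5 = 302.0 kips.
Remaining web compression depth: a_w = (T − C_f)/(0.85 f'_c b_w) = (721.2 − 302.0)/(0.85 × 5 × 13.7) = 7.200 in.
M_n = C_f(d − h_f/2) + (T − C_f)(d − a_w/2) = 302.0 × (29.3 − 1.75) + 419.2 × (29.3 − 3.6) = 8320.1 + 10773.4 = 19093.5 kip·in.
M_n = 19093.5/12 = 1591.13 kip·ft.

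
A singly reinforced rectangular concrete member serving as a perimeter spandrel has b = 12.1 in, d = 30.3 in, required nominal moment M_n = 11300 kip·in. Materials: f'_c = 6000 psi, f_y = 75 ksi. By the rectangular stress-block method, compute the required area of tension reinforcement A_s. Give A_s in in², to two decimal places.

A_s ≈ 5.60 in²

From M_n = 0.85 f'_c a b (d − a/2):
a = d − √(d² − 2M_n/(0.85 f'_c b)) = 30.3 − √(30.3² − 2 × 11300/(0.85 × 6 × 12.1)) = 6.808 in.
A_s = 0.85 f'_c a b / f_y = 0.85 × 6 × 6.808 × 12.1 / 75 = 5.602 in².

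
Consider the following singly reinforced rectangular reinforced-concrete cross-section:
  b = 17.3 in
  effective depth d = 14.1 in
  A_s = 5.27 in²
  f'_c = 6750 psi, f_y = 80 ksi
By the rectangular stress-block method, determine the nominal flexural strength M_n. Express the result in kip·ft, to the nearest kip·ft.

M_n ≈ 421 kip·ft

T = A_s f_y = 5.27 × 80 = 421.6 kips.
a = T/(0.85 f'_c b) = 421.6/(0.85 × 6.75 × 17.3) = 4.247 in.
M_n = T(d − a/2) = 421.6 × (14.1 − 2.1235) = 5049.3 kip·in = 5049.3/12 = 420.78 kip·ft.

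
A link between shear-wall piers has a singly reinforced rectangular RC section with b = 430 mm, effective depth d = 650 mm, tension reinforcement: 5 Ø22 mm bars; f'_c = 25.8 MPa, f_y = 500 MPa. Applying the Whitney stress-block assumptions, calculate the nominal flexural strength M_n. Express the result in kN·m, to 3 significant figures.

M_n ≈ 570 kN·m

A_s = 5 × 380 = 1900 mm².
T = A_s f_y = 1900 × 500 = 950000 N = 950 kN.
From C = T: a = T/(0.85 f'_c b) = 950000/(0.85 × 25.8 × 430) = 100.74 mm.
M_n = T(d − a/2) = 950 kN × (650 − 50.37) mm = 569.65 kN·m.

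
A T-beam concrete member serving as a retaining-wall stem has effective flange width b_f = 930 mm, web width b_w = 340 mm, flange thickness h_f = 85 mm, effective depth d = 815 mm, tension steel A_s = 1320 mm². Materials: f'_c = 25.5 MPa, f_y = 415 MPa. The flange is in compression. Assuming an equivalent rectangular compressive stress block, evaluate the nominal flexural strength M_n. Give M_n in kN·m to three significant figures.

M_n ≈ 439 kN·m

Tension: T = A_s f_y = 1320 × 415 = 547800 N.
Try a within the flange: a = T/(0.85 f'_c b_f) = 547800/(0.85 × 25.5 × 930) = 27.18 mm.
Since a = 27.18 ≤ h_f = 85 mm, the stress block lies entirely in the flange; analyse as a rectangular beam of width b_f.
M_n = T(d − a/2) = 547800 × (815 − 13.59) = 439.01 × 10⁶ N·mm.
M_n = 439.01 kN·m.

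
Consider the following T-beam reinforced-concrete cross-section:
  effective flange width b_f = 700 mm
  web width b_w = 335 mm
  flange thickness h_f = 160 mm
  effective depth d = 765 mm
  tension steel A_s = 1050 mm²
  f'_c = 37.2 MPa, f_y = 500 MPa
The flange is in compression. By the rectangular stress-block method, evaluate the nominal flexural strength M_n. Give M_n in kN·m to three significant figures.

Tension: T = A_s f_y = 1050 × 500 = 525000 N.
Try a within the flange: a = T/(0.85 f'_c b_f) = 525000/(0.85 × 37.2 × 700) = 23.72 mm.
Since a = 23.72 ≤ h_f = 160 mm, the stress block lies entirely in the flange; analyse as a rectangular beam of width b_f.
M_n = T(d − a/2) = 525000 × (765 − 11.86) = 395.40 × 10⁶ N·mm.
M_n = 395.40 kN·m.

M_n ≈ 395 kN·m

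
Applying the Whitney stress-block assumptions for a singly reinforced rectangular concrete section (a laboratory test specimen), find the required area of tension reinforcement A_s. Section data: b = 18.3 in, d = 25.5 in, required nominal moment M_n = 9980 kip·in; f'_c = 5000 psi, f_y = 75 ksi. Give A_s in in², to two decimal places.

A_s ≈ 5.87 in²

From M_n = 0.85 f'_c a b (d − a/2):
a = d − √(d² − 2M_n/(0.85 f'_c b)) = 25.5 − √(25.5² − 2 × 9980/(0.85 × 5 × 18.3)) = 5.660 in.
A_s = 0.85 f'_c a b / f_y = 0.85 × 5 × 5.660 × 18.3 / 75 = 5.869 in².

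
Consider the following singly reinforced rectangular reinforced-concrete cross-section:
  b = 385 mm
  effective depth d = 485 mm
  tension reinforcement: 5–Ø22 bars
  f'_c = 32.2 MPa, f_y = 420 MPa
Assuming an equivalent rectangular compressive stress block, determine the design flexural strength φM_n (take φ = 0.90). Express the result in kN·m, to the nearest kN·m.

A_s = 5 × 380 = 1900 mm².
T = A_s f_y = 1900 × 420 = 798000 N = 798 kN.
From C = T: a = T/(0.85 f'_c b) = 798000/(0.85 × 32.2 × 385) = 75.73 mm.
M_n = T(d − a/2) = 798 kN × (485 − 37.865) mm = 356.81 kN·m.
φM_n = 0.90 × 356.81 = 321.13 kN·m.

φM_n ≈ 321 kN·m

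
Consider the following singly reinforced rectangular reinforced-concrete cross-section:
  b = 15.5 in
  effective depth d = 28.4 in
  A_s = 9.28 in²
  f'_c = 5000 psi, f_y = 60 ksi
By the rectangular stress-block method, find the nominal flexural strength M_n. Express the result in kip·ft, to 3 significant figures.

T = A_s f_y = 9.28 × 60 = 556.8 kips.
a = T/(0.85 f'_c b) = 556.8/(0.85 × 5 × 15.5) = 8.452 in.
M_n = T(d − a/2) = 556.8 × (28.4 − 4.226) = 13460.1 kip·in = 13460.1/12 = 1121.68 kip·ft.

M_n ≈ 1120 kip·ft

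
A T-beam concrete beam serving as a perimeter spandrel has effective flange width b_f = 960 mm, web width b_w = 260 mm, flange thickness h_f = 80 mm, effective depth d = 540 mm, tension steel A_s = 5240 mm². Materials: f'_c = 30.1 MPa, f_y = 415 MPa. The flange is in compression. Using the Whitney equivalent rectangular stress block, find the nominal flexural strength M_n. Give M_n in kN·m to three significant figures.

M_n ≈ 1080 kN·m

Tension: T = A_s f_y = 5240 × 415 = 2174600 N.
Try a within the flange: a = T/(0.85 f'_c b_f) = 2174600/(0.85 × 30.1 × 960) = 88.54 mm.
a = 88.54 > h_f = 80 mm: the block extends into the web. Split into flange-overhang and web parts.
C_f = 0.85 f'_c (b_f − b_w) h_f = 0.85 × 30.1 × (960 − 260) × 80 = 1432760 N.
Remaining web compression depth: a_w = (T − C_f)/(0.85 f'_c b_w) = (2174600 − 1432760)/(0.85 × 30.1 × 260) = 111.52 mm.
M_n = C_f(d − h_f/2) + (T − C_f)(d − a_w/2) = 1432760 × (540 − 40) + 741840 × (540 − 55.76) = 716.38 + 359.23 = 1075.61 × 10⁶ N·mm.
M_n = 1075.61 kN·m.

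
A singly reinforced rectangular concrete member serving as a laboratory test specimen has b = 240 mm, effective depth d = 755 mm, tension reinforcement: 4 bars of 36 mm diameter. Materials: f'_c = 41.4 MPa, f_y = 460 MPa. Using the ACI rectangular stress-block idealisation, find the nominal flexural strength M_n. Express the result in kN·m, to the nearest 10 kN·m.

A_s = 4 × 1018 = 4072 mm².
T = A_s f_y = 4072 × 460 = 1873120 N = 1873.12 kN.
From C = T: a = T/(0.85 f'_c b) = 1873120/(0.85 × 41.4 × 240) = 221.79 mm.
M_n = T(d − a/2) = 1873.12 kN × (755 − 110.895) mm = 1206.49 kN·m.

M_n ≈ 1210 kN·m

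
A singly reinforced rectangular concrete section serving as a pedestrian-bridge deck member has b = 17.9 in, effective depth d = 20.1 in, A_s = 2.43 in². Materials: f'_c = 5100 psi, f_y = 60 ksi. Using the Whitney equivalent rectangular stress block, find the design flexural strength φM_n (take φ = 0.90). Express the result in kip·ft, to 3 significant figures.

T = A_s f_y = 2.43 × 60 = 145.8 kips.
a = T/(0.85 f'_c b) = 145.8/(0.85 × 5.1 × 17.9) = 1.879 in.
M_n = T(d − a/2) = 145.8 × (20.1 − 0.9395) = 2793.6 kip·in = 2793.6/12 = 232.80 kip·ft.
φM_n = 0.90 × 232.80 = 209.52 kip·ft.

φM_n ≈ 210 kip·ft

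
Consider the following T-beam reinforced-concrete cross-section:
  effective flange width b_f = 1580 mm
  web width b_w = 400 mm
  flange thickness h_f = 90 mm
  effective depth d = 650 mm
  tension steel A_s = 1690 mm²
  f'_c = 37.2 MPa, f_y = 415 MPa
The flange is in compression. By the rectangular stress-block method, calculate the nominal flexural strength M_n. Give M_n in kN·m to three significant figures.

Tension: T = A_s f_y = 1690 × 415 = 701350 N.
Try a within the flange: a = T/(0.85 f'_c b_f) = 701350/(0.85 × 37.2 × 1580) = 14.04 mm.
Since a = 14.04 ≤ h_f = 90 mm, the stress block lies entirely in the flange; analyse as a rectangular beam of width b_f.
M_n = T(d − a/2) = 701350 × (650 − 7.02) = 450.95 × 10⁶ N·mm.
M_n = 450.95 kN·m.

M_n ≈ 451 kN·m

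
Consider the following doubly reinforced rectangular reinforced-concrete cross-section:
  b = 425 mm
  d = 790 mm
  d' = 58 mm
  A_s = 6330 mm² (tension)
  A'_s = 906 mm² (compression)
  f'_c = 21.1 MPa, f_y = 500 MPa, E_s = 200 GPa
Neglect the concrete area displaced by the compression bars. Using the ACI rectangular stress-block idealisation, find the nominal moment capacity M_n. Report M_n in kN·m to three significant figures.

Assume both tension and compression steel yield.
Net tension couple steel: A_s − A'_s = 5424 mm².
a = (A_s − A'_s) f_y / (0.85 f'_c b) = 2712000/(0.85 × 21.1 × 425) = 355.79 mm.
c = a/β₁ = 355.79/0.85 = 418.58 mm; ε'_s = 0.003(c − d')/c = 0.0026 ≥ f_y/E_s = 0.0025, so compression steel does yield.
M_n = (A_s − A'_s) f_y (d − a/2) + A'_s f_y (d − d') = [2712000 × (790 − 177.895) + 453000 × (790 − 58)] × 10⁻⁶ = 1660.03 + 331.60 = 1991.63 kN·m.

M_n ≈ 1990 kN·m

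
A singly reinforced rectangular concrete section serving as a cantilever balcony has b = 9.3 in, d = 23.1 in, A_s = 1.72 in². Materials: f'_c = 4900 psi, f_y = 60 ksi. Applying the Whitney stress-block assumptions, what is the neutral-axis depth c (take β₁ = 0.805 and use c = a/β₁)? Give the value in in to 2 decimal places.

c ≈ 3.31 in

T = A_s f_y = 1.72 × 60 = 103.2 kips.
a = T/(0.85 f'_c b) = 103.2/(0.85 × 4.9 × 9.3) = 2.6643 in.
With β₁ = 0.805, c = a/β₁ = 2.6643/0.805 = 3.31 in.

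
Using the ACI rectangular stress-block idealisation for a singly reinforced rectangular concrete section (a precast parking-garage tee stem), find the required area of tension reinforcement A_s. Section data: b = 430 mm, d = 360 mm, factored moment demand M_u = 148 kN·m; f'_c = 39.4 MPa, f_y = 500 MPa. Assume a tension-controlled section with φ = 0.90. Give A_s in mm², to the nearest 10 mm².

A_s ≈ 960 mm²

M_n = M_u/φ = 148/0.90 = 164.444 kN·m.
With M_n = 0.85 f'_c a b (d − a/2), solve the quadratic for a:
a = d − √(d² − 2M_n/(0.85 f'_c b)) = 360 − √(360² − 2 × 164.444×10⁶/(0.85 × 39.4 × 430)) = 33.26 mm.
A_s = 0.85 f'_c a b / f_y = 0.85 × 39.4 × 33.26 × 430 / 500 = 957.9 mm².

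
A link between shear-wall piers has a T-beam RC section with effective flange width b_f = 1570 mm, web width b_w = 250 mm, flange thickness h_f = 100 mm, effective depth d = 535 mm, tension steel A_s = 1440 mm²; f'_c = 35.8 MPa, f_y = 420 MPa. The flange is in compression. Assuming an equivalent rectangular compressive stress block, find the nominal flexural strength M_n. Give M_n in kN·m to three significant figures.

M_n ≈ 320 kN·m

Tension: T = A_s f_y = 1440 × 420 = 604800 N.
Try a within the flange: a = T/(0.85 f'_c b_f) = 604800/(0.85 × 35.8 × 1570) = 12.66 mm.
Since a = 12.66 ≤ h_f = 100 mm, the stress block lies entirely in the flange; analyse as a rectangular beam of width b_f.
M_n = T(d − a/2) = 604800 × (535 − 6.33) = 319.74 × 10⁶ N·mm.
M_n = 319.74 kN·m.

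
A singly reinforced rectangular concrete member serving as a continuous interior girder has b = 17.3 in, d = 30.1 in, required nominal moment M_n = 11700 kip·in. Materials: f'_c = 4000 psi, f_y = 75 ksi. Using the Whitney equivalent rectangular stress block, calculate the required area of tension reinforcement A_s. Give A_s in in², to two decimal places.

From M_n = 0.85 f'_c a b (d − a/2):
a = d − √(d² − 2M_n/(0.85 f'_c b)) = 30.1 − √(30.1² − 2 × 11700/(0.85 × 4 × 17.3)) = 7.557 in.
A_s = 0.85 f'_c a b / f_y = 0.85 × 4 × 7.557 × 17.3 / 75 = 5.927 in².

A_s ≈ 5.93 in²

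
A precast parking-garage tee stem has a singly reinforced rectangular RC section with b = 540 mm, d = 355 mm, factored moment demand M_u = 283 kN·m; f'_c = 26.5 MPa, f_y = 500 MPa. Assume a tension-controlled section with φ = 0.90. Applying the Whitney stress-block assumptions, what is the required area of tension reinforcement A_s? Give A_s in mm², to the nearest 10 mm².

A_s ≈ 2000 mm²

M_n = M_u/φ = 283/0.90 = 314.444 kN·m.
With M_n = 0.85 f'_c a b (d − a/2), solve the quadratic for a:
a = d − √(d² − 2M_n/(0.85 f'_c b)) = 355 − √(355² − 2 × 314.444×10⁶/(0.85 × 26.5 × 540)) = 82.38 mm.
A_s = 0.85 f'_c a b / f_y = 0.85 × 26.5 × 82.38 × 540 / 500 = 2004.1 mm².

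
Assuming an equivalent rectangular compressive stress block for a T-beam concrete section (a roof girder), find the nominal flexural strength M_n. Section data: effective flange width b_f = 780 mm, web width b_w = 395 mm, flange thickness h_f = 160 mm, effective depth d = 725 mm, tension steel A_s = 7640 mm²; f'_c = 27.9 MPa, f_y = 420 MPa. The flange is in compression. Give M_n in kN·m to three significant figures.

M_n ≈ 2050 kN·m

Tension: T = A_s f_y = 7640 × 420 = 3208800 N.
Try a within the flange: a = T/(0.85 f'_c b_f) = 3208800/(0.85 × 27.9 × 780) = 173.47 mm.
a = 173.47 > h_f = 160 mm: the block extends into the web. Split into flange-overhang and web parts.
C_f = 0.85 f'_c (b_f − b_w) h_f = 0.85 × 27.9 × (780 − 395) × 160 = 1460844 N.
Remaining web compression depth: a_w = (T − C_f)/(0.85 f'_c b_w) = (3208800 − 1460844)/(0.85 × 27.9 × 395) = 186.60 mm.
M_n = C_f(d − h_f/2) + (T − C_f)(d − a_w/2) = 1460844 × (725 − 80) + 1747956 × (725 − 93.3) = 942.24 + 1104.18 = 2046.42 × 10⁶ N·mm.
M_n = 2046.42 kN·m.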